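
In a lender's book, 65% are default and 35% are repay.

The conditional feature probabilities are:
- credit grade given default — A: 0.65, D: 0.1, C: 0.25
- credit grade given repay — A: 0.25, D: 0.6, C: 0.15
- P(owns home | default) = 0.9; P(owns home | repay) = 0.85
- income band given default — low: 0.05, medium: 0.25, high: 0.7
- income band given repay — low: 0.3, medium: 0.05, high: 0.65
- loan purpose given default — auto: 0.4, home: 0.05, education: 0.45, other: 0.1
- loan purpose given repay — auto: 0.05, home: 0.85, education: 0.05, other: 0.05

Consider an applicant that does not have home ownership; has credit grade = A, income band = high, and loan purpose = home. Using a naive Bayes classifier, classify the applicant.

repay

default: 0.65 × 0.65 × (1−0.9) × 0.7 × 0.05 = 0.00147875
repay: 0.35 × 0.25 × (1−0.85) × 0.65 × 0.85 = 0.0072515625
Highest score → repay.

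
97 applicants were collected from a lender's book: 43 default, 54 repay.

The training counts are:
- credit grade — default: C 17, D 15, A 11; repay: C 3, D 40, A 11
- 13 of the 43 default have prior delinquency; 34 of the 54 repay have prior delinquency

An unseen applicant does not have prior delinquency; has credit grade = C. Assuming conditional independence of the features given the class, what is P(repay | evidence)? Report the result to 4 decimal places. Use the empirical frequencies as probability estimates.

default: (43/97) × (17/43) × (30/43) ≈ 0.122273
repay: (54/97) × (3/54) × (20/54) ≈ 0.0114548
P(repay | x) = 0.0114548 / 0.1337278 ≈ 0.0857

0.0857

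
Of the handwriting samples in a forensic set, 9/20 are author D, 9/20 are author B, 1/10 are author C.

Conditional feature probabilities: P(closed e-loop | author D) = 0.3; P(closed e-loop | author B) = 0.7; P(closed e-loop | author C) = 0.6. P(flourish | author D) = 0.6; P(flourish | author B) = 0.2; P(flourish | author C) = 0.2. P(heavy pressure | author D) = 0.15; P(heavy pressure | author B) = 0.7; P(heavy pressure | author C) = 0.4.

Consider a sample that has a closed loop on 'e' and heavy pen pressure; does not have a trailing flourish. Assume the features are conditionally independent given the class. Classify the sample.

author B

author D: 0.45 × 0.3 × (1−0.6) × 0.15 = 0.0081
author B: 0.45 × 0.7 × (1−0.2) × 0.7 = 0.1764
author C: 0.1 × 0.6 × (1−0.2) × 0.4 = 0.0192
Highest score → author B.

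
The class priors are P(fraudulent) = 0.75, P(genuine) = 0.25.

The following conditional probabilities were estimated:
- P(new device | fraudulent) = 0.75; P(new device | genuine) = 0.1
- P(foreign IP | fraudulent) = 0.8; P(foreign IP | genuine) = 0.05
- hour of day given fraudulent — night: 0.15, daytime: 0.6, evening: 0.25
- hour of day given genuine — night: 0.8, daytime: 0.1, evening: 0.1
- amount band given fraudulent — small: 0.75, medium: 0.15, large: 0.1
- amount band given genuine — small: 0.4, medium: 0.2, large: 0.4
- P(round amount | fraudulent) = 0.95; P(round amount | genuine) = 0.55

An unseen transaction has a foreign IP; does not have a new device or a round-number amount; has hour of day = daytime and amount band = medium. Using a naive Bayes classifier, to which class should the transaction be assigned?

fraudulent

fraudulent: 0.75 × (1−0.75) × 0.8 × 0.6 × 0.15 × (1−0.95) = 0.000675
genuine: 0.25 × (1−0.1) × 0.05 × 0.1 × 0.2 × (1−0.55) = 0.00010125
Highest score → fraudulent.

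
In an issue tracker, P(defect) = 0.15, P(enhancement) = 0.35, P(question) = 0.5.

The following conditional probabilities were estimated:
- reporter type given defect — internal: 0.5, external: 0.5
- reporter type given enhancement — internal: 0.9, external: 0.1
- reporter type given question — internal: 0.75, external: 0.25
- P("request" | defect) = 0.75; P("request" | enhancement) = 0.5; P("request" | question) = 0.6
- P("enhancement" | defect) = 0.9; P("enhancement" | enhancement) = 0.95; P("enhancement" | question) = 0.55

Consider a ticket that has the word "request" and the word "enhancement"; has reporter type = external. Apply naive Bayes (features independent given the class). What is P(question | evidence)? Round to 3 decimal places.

defect: 0.15 × 0.5 × 0.75 × 0.9 = 0.050625
enhancement: 0.35 × 0.1 × 0.5 × 0.95 = 0.016625
question: 0.5 × 0.25 × 0.6 × 0.55 = 0.04125
P(question | x) = 0.04125 / 0.1085 ≈ 0.380

0.380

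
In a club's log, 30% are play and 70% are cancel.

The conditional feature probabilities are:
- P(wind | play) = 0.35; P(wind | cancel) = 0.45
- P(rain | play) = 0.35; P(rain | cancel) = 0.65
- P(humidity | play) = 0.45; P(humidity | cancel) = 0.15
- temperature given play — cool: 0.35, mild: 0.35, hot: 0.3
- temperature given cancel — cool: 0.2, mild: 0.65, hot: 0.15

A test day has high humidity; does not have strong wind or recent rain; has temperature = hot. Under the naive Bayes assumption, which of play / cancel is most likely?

play: 0.3 × (1−0.35) × (1−0.35) × 0.45 × 0.3 = 0.01711125
cancel: 0.7 × (1−0.45) × (1−0.65) × 0.15 × 0.15 = 0.003031875
Highest score → play.

play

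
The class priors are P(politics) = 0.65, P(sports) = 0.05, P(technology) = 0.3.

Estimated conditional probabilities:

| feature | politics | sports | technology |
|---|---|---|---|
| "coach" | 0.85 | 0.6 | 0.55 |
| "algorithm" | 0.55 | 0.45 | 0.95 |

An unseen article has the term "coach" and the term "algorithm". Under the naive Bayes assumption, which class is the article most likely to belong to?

politics

politics: 0.65 × 0.85 × 0.55 = 0.303875
sports: 0.05 × 0.6 × 0.45 = 0.0135
technology: 0.3 × 0.55 × 0.95 = 0.15675
Highest score → politics.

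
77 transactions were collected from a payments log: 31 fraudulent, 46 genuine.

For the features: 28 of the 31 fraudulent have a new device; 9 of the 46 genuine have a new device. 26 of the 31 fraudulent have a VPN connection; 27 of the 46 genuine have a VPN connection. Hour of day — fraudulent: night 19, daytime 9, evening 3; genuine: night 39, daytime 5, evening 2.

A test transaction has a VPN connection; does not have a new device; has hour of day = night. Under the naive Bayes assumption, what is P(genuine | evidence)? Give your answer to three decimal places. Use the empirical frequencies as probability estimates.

0.923

fraudulent: (31/77) × (3/31) × (26/31) × (19/31) ≈ 0.0200278
genuine: (46/77) × (37/46) × (27/46) × (39/46) ≈ 0.239124
P(genuine | x) = 0.239124 / 0.2591518 ≈ 0.923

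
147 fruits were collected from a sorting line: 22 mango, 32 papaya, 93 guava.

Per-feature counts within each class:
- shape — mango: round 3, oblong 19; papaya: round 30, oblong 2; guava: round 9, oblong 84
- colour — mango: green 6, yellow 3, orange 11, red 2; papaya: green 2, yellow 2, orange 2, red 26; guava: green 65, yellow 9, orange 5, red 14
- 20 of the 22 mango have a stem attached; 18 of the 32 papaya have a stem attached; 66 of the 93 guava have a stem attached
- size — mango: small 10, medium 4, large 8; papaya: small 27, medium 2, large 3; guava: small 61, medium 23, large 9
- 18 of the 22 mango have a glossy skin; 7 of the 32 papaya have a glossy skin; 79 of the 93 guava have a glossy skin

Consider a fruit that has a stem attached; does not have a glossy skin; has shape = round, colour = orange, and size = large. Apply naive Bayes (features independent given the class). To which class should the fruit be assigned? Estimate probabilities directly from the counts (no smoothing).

mango

mango: (22/147) × (3/22) × (11/22) × (20/22) × (8/22) × (4/22) ≈ 0.000613318
papaya: (32/147) × (30/32) × (2/32) × (18/32) × (3/32) × (25/32) ≈ 0.000525494
guava: (93/147) × (9/93) × (5/93) × (66/93) × (9/93) × (14/93) ≈ 0.0000340312
Highest score → mango.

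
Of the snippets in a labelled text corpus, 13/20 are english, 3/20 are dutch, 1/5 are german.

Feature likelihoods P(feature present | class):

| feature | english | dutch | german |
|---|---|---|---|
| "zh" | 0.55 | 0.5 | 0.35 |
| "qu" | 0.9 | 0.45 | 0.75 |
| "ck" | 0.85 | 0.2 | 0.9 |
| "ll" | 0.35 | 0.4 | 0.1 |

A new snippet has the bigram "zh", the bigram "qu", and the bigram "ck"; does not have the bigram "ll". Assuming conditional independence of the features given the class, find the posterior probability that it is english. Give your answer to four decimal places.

english: 0.65 × 0.55 × 0.9 × 0.85 × (1−0.35) = 0.177766875
dutch: 0.15 × 0.5 × 0.45 × 0.2 × (1−0.4) = 0.00405
german: 0.2 × 0.35 × 0.75 × 0.9 × (1−0.1) = 0.042525
P(english | x) = 0.177766875 / 0.224341875 ≈ 0.7924

0.7924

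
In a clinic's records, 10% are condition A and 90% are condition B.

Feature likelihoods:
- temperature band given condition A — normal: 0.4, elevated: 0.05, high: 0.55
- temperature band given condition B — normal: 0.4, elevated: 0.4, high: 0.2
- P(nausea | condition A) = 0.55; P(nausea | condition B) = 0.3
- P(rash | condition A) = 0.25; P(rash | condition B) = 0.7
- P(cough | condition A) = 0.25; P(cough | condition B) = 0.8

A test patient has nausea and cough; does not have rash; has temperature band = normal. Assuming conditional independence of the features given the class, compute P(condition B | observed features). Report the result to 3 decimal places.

condition A: 0.1 × 0.4 × 0.55 × (1−0.25) × 0.25 = 0.004125
condition B: 0.9 × 0.4 × 0.3 × (1−0.7) × 0.8 = 0.02592
P(condition B | x) = 0.02592 / 0.030045 ≈ 0.863

0.863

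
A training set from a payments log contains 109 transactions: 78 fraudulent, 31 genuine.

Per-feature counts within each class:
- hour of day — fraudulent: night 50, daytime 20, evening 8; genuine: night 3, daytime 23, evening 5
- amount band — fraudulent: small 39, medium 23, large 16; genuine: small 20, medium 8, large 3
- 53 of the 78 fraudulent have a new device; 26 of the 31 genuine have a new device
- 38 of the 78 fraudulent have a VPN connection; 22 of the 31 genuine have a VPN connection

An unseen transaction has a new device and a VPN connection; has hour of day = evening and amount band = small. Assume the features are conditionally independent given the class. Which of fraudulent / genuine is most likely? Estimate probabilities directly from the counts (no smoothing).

fraudulent: (78/109) × (8/78) × (39/78) × (53/78) × (38/78) ≈ 0.012148
genuine: (31/109) × (5/31) × (20/31) × (26/31) × (22/31) ≈ 0.0176151
Highest score → genuine.

genuine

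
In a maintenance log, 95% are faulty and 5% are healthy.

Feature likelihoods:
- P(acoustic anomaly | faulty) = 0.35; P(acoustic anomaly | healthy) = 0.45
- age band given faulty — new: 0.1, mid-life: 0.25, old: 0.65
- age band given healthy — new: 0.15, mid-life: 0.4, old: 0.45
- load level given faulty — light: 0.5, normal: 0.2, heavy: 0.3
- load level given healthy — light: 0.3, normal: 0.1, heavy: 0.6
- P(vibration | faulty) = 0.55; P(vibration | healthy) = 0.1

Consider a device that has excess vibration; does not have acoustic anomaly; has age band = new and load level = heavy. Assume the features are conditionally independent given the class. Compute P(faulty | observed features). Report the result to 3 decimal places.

0.976

faulty: 0.95 × (1−0.35) × 0.1 × 0.3 × 0.55 = 0.01018875
healthy: 0.05 × (1−0.45) × 0.15 × 0.6 × 0.1 = 0.0002475
P(faulty | x) = 0.01018875 / 0.01043625 ≈ 0.976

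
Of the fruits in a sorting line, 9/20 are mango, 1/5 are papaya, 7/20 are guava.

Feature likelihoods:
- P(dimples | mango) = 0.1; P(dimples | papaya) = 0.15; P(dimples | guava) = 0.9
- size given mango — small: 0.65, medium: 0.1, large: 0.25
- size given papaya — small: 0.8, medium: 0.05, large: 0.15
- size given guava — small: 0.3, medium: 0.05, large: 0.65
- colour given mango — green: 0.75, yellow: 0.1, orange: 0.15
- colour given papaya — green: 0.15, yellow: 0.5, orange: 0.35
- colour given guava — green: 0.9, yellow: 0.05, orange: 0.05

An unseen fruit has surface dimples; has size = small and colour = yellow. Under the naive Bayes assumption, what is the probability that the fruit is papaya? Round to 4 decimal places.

mango: 0.45 × 0.1 × 0.65 × 0.1 = 0.002925
papaya: 0.2 × 0.15 × 0.8 × 0.5 = 0.012
guava: 0.35 × 0.9 × 0.3 × 0.05 = 0.004725
P(papaya | x) = 0.012 / 0.01965 ≈ 0.6107

0.6107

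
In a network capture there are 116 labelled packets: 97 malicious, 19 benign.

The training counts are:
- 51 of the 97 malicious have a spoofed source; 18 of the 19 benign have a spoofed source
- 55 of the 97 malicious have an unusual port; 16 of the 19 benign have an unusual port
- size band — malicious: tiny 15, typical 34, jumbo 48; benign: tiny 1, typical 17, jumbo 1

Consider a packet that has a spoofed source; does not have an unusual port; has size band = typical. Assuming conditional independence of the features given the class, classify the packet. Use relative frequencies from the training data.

malicious: (97/116) × (51/97) × (42/97) × (34/97) ≈ 0.0667263
benign: (19/116) × (18/19) × (3/19) × (17/19) ≈ 0.0219219
Highest score → malicious.

malicious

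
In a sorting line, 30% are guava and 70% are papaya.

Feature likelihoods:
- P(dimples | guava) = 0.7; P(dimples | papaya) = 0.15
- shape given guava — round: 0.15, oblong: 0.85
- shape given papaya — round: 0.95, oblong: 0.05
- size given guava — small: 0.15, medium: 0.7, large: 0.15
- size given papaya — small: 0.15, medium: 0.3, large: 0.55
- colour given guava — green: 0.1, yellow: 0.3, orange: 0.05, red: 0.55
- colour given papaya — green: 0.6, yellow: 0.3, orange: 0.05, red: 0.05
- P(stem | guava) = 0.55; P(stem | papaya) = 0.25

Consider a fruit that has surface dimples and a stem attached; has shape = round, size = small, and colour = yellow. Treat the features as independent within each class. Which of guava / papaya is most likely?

papaya

guava: 0.3 × 0.7 × 0.15 × 0.15 × 0.3 × 0.55 = 0.000779625
papaya: 0.7 × 0.15 × 0.95 × 0.15 × 0.3 × 0.25 = 0.0011221875
Highest score → papaya.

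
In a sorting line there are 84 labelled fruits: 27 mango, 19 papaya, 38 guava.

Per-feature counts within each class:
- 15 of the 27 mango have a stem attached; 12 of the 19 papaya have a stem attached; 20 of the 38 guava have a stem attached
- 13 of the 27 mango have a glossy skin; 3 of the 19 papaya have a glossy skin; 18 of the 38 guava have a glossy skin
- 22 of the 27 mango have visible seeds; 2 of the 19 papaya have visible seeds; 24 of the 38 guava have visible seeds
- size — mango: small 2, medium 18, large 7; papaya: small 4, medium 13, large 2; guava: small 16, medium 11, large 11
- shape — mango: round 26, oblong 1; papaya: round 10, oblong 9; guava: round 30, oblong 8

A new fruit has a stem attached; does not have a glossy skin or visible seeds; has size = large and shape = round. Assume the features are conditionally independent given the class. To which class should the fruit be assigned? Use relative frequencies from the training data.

mango: (27/84) × (15/27) × (14/27) × (5/27) × (7/27) × (26/27) ≈ 0.00428081
papaya: (19/84) × (12/19) × (16/19) × (17/19) × (2/19) × (10/19) ≈ 0.0059633
guava: (38/84) × (20/38) × (20/38) × (14/38) × (11/38) × (30/38) ≈ 0.0105509
Highest score → guava.

guava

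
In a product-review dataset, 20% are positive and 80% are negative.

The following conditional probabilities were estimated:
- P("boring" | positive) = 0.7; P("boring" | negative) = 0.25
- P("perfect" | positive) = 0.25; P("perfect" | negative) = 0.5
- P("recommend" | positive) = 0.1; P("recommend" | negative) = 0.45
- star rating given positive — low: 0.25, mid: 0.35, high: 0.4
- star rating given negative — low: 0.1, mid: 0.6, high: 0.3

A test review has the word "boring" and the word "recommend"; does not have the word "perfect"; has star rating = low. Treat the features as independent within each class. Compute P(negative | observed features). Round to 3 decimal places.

positive: 0.2 × 0.7 × (1−0.25) × 0.1 × 0.25 = 0.002625
negative: 0.8 × 0.25 × (1−0.5) × 0.45 × 0.1 = 0.0045
P(negative | x) = 0.0045 / 0.007125 ≈ 0.632

0.632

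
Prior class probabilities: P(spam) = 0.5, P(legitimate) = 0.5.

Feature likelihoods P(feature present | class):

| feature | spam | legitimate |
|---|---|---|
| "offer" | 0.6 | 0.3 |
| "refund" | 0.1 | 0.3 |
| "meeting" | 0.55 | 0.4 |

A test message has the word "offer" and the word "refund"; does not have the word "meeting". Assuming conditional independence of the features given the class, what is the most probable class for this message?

spam: 0.5 × 0.6 × 0.1 × (1−0.55) = 0.0135
legitimate: 0.5 × 0.3 × 0.3 × (1−0.4) = 0.027
Highest score → legitimate.

legitimate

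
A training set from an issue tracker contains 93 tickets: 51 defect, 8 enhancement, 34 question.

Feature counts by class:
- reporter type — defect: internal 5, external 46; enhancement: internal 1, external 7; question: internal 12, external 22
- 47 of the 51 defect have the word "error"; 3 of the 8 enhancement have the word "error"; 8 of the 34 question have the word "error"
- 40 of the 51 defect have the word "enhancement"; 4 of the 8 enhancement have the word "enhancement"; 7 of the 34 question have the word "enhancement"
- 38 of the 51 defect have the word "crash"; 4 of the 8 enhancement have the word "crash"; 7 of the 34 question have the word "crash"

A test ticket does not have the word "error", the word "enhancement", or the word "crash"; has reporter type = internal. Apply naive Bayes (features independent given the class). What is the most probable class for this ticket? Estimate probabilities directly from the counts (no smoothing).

defect: (51/93) × (5/51) × (4/51) × (11/51) × (13/51) ≈ 0.000231832
enhancement: (8/93) × (1/8) × (5/8) × (4/8) × (4/8) ≈ 0.00168011
question: (34/93) × (12/34) × (26/34) × (27/34) × (27/34) ≈ 0.0622246
Highest score → question.

question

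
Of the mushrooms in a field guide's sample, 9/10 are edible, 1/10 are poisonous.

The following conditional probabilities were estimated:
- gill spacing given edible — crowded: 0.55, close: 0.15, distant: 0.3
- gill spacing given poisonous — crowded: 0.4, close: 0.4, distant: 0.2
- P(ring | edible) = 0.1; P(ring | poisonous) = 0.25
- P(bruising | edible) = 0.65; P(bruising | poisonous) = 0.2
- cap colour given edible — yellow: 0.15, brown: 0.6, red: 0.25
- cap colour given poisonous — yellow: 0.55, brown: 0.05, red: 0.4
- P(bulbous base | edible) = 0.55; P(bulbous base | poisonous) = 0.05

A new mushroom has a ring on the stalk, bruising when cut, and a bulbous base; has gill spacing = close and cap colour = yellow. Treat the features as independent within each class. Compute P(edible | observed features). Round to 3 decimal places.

0.929

edible: 0.9 × 0.15 × 0.1 × 0.65 × 0.15 × 0.55 = 0.0007239375
poisonous: 0.1 × 0.4 × 0.25 × 0.2 × 0.55 × 0.05 = 0.000055
P(edible | x) = 0.0007239375 / 0.0007789375 ≈ 0.929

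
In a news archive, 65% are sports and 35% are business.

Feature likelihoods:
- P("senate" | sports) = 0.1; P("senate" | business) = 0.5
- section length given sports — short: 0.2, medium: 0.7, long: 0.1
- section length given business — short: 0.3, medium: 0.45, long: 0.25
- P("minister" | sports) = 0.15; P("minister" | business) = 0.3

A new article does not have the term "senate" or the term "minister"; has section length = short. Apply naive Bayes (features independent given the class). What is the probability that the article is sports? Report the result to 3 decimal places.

sports: 0.65 × (1−0.1) × 0.2 × (1−0.15) = 0.09945
business: 0.35 × (1−0.5) × 0.3 × (1−0.3) = 0.03675
P(sports | x) = 0.09945 / 0.1362 ≈ 0.730

0.730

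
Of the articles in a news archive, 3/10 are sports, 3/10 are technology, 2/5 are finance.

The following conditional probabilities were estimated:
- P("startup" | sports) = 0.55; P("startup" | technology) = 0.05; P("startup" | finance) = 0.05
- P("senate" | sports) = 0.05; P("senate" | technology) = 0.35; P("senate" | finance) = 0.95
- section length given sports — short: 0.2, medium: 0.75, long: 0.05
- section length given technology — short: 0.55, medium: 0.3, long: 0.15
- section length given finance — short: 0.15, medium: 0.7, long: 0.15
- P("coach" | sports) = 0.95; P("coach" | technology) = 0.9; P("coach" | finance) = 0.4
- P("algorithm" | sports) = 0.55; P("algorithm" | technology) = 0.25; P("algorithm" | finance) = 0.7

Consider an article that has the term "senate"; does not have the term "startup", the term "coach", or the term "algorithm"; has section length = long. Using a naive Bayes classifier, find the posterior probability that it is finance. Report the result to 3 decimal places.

sports: 0.3 × (1−0.55) × 0.05 × 0.05 × (1−0.95) × (1−0.55) = 0.00000759375
technology: 0.3 × (1−0.05) × 0.35 × 0.15 × (1−0.9) × (1−0.25) = 0.0011221875
finance: 0.4 × (1−0.05) × 0.95 × 0.15 × (1−0.4) × (1−0.7) = 0.009747
P(finance | x) = 0.009747 / 0.01087678125 ≈ 0.896

0.896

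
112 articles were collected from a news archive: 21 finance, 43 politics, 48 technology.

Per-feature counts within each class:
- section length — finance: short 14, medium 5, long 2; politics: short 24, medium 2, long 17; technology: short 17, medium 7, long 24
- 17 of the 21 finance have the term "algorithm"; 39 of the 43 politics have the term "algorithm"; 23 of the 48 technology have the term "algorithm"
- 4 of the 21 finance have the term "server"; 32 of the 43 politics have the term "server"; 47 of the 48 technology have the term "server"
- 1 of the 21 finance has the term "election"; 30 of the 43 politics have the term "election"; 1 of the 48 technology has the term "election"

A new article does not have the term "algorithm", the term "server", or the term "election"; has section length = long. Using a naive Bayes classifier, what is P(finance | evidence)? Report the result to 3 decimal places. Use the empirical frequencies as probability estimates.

0.438

finance: (21/112) × (2/21) × (4/21) × (17/21) × (20/21) ≈ 0.00262236
politics: (43/112) × (17/43) × (4/43) × (11/43) × (13/43) ≈ 0.001092
technology: (48/112) × (24/48) × (25/48) × (1/48) × (47/48) ≈ 0.00227671
P(finance | x) = 0.00262236 / 0.00599107 ≈ 0.438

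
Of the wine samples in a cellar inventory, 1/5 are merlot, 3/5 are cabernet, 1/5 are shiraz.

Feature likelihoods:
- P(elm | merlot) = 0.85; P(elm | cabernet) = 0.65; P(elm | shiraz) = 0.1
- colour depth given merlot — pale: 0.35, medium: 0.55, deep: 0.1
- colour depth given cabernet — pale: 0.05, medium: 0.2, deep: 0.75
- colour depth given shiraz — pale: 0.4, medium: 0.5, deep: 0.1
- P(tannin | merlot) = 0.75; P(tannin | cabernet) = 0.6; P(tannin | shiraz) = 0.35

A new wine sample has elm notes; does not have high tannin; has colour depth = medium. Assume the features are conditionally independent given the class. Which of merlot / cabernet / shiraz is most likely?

cabernet

merlot: 0.2 × 0.85 × 0.55 × (1−0.75) = 0.023375
cabernet: 0.6 × 0.65 × 0.2 × (1−0.6) = 0.0312
shiraz: 0.2 × 0.1 × 0.5 × (1−0.35) = 0.0065
Highest score → cabernet.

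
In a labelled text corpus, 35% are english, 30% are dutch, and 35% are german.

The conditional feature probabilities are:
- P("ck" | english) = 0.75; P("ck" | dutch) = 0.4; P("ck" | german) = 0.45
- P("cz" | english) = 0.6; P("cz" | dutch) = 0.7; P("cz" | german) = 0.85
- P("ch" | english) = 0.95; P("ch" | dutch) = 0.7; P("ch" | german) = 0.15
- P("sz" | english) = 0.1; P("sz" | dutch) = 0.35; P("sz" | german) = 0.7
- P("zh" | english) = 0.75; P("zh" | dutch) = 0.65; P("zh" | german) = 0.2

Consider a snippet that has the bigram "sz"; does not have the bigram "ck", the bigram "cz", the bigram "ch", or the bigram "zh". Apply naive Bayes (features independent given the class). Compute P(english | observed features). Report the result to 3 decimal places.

english: 0.35 × (1−0.75) × (1−0.6) × (1−0.95) × 0.1 × (1−0.75) = 0.00004375
dutch: 0.3 × (1−0.4) × (1−0.7) × (1−0.7) × 0.35 × (1−0.65) = 0.0019845
german: 0.35 × (1−0.45) × (1−0.85) × (1−0.15) × 0.7 × (1−0.2) = 0.0137445
P(english | x) = 0.00004375 / 0.01577275 ≈ 0.003

0.003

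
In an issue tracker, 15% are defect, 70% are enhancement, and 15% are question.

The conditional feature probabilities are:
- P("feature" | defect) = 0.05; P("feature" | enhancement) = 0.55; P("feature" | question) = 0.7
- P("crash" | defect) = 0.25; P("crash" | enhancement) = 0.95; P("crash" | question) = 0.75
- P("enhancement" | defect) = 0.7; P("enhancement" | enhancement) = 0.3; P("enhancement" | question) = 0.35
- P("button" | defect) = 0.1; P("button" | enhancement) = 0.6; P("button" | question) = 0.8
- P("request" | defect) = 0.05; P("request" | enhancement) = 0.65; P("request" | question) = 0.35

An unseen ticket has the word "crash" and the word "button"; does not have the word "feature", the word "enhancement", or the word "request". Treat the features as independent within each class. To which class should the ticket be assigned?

defect: 0.15 × (1−0.05) × 0.25 × (1−0.7) × 0.1 × (1−0.05) = 0.0010153125
enhancement: 0.7 × (1−0.55) × 0.95 × (1−0.3) × 0.6 × (1−0.65) = 0.04398975
question: 0.15 × (1−0.7) × 0.75 × (1−0.35) × 0.8 × (1−0.35) = 0.0114075
Highest score → enhancement.

enhancement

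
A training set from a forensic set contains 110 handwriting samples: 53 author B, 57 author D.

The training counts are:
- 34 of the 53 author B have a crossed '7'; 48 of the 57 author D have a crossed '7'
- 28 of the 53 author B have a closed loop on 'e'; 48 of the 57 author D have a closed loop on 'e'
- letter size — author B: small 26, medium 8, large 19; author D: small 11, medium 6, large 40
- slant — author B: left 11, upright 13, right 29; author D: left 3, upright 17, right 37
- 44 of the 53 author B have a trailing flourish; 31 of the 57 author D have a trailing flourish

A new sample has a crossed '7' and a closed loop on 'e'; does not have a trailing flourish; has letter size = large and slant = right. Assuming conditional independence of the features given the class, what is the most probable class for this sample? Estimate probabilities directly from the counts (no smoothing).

author D

author B: (53/110) × (34/53) × (28/53) × (19/53) × (29/53) × (9/53) ≈ 0.0054392
author D: (57/110) × (48/57) × (48/57) × (40/57) × (37/57) × (26/57) ≈ 0.0763529
Highest score → author D.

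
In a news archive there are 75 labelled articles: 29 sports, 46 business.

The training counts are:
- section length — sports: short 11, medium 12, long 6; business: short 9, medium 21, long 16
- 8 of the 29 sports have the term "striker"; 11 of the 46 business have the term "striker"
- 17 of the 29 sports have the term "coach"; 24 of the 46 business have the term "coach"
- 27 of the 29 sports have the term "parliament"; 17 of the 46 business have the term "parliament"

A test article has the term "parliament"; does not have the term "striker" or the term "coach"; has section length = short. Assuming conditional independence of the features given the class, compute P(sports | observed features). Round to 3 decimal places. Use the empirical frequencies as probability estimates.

0.717

sports: (29/75) × (11/29) × (21/29) × (12/29) × (27/29) ≈ 0.0409168
business: (46/75) × (9/46) × (35/46) × (22/46) × (17/46) ≈ 0.0161379
P(sports | x) = 0.0409168 / 0.0570547 ≈ 0.717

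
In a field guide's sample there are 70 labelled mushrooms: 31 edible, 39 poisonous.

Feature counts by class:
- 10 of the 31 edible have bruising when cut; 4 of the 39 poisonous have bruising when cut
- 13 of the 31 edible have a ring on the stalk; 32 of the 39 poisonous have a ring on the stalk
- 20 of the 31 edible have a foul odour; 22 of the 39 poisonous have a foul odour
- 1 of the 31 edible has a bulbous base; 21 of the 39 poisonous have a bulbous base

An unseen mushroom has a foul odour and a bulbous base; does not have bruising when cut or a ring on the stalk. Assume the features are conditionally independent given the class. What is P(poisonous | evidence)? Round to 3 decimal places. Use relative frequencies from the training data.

0.883

edible: (31/70) × (21/31) × (18/31) × (20/31) × (1/31) ≈ 0.00362526
poisonous: (39/70) × (35/39) × (7/39) × (22/39) × (21/39) ≈ 0.0272594
P(poisonous | x) = 0.0272594 / 0.03088466 ≈ 0.883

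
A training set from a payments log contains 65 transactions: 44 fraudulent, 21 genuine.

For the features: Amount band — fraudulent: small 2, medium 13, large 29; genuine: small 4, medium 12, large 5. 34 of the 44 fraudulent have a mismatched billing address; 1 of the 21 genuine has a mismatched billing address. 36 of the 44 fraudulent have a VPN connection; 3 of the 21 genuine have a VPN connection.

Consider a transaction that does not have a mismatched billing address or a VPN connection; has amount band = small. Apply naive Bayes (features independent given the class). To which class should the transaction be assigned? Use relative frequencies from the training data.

genuine

fraudulent: (44/65) × (2/44) × (10/44) × (8/44) ≈ 0.00127146
genuine: (21/65) × (4/21) × (20/21) × (18/21) ≈ 0.0502355
Highest score → genuine.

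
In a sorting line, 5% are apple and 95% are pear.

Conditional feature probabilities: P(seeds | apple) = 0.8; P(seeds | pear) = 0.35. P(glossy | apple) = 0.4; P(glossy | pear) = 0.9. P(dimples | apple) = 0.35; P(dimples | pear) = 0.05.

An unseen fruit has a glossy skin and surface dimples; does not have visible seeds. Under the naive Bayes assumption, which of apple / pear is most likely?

apple: 0.05 × (1−0.8) × 0.4 × 0.35 = 0.0014
pear: 0.95 × (1−0.35) × 0.9 × 0.05 = 0.0277875
Highest score → pear.

pear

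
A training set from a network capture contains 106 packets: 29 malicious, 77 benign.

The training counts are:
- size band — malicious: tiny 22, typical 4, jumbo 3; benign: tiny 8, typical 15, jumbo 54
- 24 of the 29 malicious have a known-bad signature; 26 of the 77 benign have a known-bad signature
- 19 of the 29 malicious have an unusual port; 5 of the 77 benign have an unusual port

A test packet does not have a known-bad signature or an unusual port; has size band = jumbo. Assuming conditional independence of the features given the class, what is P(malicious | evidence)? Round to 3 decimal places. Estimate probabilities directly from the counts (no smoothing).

malicious: (29/106) × (3/29) × (5/29) × (10/29) ≈ 0.00168263
benign: (77/106) × (54/77) × (51/77) × (72/77) ≈ 0.315507
P(malicious | x) = 0.00168263 / 0.31718963 ≈ 0.005

0.005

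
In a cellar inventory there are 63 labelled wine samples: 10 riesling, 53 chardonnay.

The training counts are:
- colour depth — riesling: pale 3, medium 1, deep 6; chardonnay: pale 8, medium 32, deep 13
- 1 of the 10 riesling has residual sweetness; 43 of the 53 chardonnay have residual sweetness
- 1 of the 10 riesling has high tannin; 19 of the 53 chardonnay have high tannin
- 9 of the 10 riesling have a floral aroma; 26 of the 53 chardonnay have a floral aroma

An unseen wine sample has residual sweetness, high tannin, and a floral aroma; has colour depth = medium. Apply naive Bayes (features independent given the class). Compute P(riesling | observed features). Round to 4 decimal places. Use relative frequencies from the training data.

riesling: (10/63) × (1/10) × (1/10) × (1/10) × (9/10) ≈ 0.000142857
chardonnay: (53/63) × (32/53) × (43/53) × (19/53) × (26/53) ≈ 0.0724732
P(riesling | x) = 0.000142857 / 0.072616057 ≈ 0.0020

0.0020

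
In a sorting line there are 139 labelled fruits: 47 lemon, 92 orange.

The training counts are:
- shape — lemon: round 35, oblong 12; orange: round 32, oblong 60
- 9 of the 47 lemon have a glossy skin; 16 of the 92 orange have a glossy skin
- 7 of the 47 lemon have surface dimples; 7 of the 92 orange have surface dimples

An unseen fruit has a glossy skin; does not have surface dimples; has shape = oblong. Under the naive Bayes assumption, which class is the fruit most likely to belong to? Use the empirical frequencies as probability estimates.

orange

lemon: (47/139) × (12/47) × (9/47) × (40/47) ≈ 0.0140693
orange: (92/139) × (60/92) × (16/92) × (85/92) ≈ 0.0693585
Highest score → orange.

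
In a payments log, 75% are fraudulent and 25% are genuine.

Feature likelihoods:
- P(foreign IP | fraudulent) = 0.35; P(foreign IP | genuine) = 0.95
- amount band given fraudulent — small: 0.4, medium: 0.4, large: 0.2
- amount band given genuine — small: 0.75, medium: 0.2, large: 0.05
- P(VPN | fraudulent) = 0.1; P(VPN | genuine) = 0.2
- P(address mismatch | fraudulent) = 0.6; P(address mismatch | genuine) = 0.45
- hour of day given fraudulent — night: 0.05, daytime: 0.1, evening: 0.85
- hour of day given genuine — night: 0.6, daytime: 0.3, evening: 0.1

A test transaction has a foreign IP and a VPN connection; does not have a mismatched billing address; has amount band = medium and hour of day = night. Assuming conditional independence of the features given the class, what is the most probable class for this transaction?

genuine

fraudulent: 0.75 × 0.35 × 0.4 × 0.1 × (1−0.6) × 0.05 = 0.00021
genuine: 0.25 × 0.95 × 0.2 × 0.2 × (1−0.45) × 0.6 = 0.003135
Highest score → genuine.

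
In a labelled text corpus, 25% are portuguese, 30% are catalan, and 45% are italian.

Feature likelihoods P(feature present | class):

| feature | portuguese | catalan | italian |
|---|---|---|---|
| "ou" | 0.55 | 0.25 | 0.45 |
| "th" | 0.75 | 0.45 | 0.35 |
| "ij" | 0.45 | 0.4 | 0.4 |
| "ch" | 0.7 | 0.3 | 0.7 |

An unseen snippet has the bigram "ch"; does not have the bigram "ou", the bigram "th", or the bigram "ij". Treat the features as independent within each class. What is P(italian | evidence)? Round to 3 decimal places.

portuguese: 0.25 × (1−0.55) × (1−0.75) × (1−0.45) × 0.7 = 0.010828125
catalan: 0.3 × (1−0.25) × (1−0.45) × (1−0.4) × 0.3 = 0.022275
italian: 0.45 × (1−0.45) × (1−0.35) × (1−0.4) × 0.7 = 0.0675675
P(italian | x) = 0.0675675 / 0.100670625 ≈ 0.671

0.671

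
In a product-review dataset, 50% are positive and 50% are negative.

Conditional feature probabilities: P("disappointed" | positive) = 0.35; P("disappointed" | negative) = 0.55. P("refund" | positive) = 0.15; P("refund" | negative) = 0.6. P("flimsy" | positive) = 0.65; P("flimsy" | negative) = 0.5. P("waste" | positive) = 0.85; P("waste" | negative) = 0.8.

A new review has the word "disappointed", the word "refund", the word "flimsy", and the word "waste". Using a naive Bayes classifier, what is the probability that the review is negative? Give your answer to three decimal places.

positive: 0.5 × 0.35 × 0.15 × 0.65 × 0.85 = 0.014503125
negative: 0.5 × 0.55 × 0.6 × 0.5 × 0.8 = 0.066
P(negative | x) = 0.066 / 0.080503125 ≈ 0.820

0.820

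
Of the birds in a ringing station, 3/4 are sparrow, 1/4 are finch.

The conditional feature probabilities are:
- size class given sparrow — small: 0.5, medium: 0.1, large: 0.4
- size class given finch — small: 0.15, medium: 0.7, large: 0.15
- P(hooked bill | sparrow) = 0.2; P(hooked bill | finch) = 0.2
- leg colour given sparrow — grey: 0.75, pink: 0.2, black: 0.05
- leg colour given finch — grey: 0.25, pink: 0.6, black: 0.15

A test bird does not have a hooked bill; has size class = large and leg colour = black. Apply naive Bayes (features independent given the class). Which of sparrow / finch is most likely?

sparrow: 0.75 × 0.4 × (1−0.2) × 0.05 = 0.012
finch: 0.25 × 0.15 × (1−0.2) × 0.15 = 0.0045
Highest score → sparrow.

sparrow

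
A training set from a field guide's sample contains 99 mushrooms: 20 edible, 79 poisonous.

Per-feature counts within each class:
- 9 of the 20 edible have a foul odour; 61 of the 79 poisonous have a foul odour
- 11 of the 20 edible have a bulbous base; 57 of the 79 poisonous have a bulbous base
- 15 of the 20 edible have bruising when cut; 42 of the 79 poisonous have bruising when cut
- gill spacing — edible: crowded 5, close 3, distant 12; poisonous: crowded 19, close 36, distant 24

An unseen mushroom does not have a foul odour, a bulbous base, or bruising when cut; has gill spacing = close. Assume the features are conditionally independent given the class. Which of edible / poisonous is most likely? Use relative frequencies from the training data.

poisonous

edible: (20/99) × (11/20) × (9/20) × (5/20) × (3/20) = 0.001875
poisonous: (79/99) × (18/79) × (22/79) × (37/79) × (36/79) ≈ 0.0108064
Highest score → poisonous.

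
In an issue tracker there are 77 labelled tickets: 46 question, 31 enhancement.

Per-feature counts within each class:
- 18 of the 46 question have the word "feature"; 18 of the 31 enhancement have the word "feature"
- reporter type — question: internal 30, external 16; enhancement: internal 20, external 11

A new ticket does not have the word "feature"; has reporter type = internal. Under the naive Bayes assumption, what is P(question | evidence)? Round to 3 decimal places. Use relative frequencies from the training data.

question: (46/77) × (28/46) × (30/46) ≈ 0.237154
enhancement: (31/77) × (13/31) × (20/31) ≈ 0.108923
P(question | x) = 0.237154 / 0.346077 ≈ 0.685

0.685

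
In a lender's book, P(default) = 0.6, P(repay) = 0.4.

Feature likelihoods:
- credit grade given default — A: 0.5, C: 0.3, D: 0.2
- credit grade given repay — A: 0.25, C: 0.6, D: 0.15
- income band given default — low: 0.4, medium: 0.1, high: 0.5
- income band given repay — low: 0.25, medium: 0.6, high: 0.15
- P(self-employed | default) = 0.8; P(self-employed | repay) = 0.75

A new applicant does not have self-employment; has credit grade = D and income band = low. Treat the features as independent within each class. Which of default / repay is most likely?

default: 0.6 × 0.2 × 0.4 × (1−0.8) = 0.0096
repay: 0.4 × 0.15 × 0.25 × (1−0.75) = 0.00375
Highest score → default.

default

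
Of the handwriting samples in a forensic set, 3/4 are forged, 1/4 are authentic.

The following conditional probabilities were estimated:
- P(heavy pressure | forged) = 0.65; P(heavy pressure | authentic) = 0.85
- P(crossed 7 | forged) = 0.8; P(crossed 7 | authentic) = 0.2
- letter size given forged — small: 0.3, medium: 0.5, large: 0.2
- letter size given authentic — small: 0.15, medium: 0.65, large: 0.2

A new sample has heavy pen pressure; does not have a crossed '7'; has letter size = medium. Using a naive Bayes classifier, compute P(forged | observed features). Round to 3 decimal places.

forged: 0.75 × 0.65 × (1−0.8) × 0.5 = 0.04875
authentic: 0.25 × 0.85 × (1−0.2) × 0.65 = 0.1105
P(forged | x) = 0.04875 / 0.15925 ≈ 0.306

0.306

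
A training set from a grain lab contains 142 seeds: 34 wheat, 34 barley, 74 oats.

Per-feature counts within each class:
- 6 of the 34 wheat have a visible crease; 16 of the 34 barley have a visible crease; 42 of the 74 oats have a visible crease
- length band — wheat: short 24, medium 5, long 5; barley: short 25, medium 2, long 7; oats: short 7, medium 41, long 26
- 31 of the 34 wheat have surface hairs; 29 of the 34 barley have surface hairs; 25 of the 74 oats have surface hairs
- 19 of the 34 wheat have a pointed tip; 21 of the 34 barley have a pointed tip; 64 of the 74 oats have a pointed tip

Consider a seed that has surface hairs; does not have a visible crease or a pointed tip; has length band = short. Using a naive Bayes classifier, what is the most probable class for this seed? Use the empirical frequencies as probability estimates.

wheat

wheat: (34/142) × (28/34) × (24/34) × (31/34) × (15/34) ≈ 0.0559883
barley: (34/142) × (18/34) × (25/34) × (29/34) × (13/34) ≈ 0.0303969
oats: (74/142) × (32/74) × (7/74) × (25/74) × (10/74) ≈ 0.000973205
Highest score → wheat.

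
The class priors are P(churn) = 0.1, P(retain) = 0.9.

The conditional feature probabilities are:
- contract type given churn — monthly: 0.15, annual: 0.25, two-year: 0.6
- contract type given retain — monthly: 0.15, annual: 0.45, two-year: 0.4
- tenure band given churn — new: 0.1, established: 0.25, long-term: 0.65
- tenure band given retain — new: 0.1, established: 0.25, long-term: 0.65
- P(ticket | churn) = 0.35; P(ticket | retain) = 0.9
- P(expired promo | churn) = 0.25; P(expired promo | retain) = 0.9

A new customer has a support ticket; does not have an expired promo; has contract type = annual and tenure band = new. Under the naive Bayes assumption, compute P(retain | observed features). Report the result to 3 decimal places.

0.847

churn: 0.1 × 0.25 × 0.1 × 0.35 × (1−0.25) = 0.00065625
retain: 0.9 × 0.45 × 0.1 × 0.9 × (1−0.9) = 0.003645
P(retain | x) = 0.003645 / 0.00430125 ≈ 0.847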